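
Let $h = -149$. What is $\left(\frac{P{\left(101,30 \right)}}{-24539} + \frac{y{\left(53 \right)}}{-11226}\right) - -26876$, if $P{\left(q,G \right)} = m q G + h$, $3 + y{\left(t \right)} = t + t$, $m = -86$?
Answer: $\frac{7406585517301}{275474814} \approx 26887.0$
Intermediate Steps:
$y{\left(t \right)} = -3 + 2 t$ ($y{\left(t \right)} = -3 + \left(t + t\right) = -3 + 2 t$)
$P{\left(q,G \right)} = -149 - 86 G q$ ($P{\left(q,G \right)} = - 86 q G - 149 = - 86 G q - 149 = -149 - 86 G q$)
$\left(\frac{P{\left(101,30 \right)}}{-24539} + \frac{y{\left(53 \right)}}{-11226}\right) - -26876 = \left(\frac{-149 - 2580 \cdot 101}{-24539} + \frac{-3 + 2 \cdot 53}{-11226}\right) - -26876 = \left(\left(-149 - 260580\right) \left(- \frac{1}{24539}\right) + \left(-3 + 106\right) \left(- \frac{1}{11226}\right)\right) + 26876 = \left(\left(-260729\right) \left(- \frac{1}{24539}\right) + 103 \left(- \frac{1}{11226}\right)\right) + 26876 = \left(\frac{260729}{24539} - \frac{103}{11226}\right) + 26876 = \frac{2924416237}{275474814} + 26876 = \frac{7406585517301}{275474814}$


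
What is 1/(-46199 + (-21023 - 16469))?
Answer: -1/83691 ≈ -1.1949e-5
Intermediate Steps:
1/(-46199 + (-21023 - 16469)) = 1/(-46199 - 37492) = 1/(-83691) = -1/83691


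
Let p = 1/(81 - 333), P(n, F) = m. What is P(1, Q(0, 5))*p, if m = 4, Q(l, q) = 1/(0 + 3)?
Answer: -1/63 ≈ -0.015873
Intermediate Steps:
Q(l, q) = 1/3
P(n, F) = 4
p = -1/252 (p = 1/(-252) = -1/252 ≈ -0.0039683)
P(1, Q(0, 5))*p = 4*(-1/252) = -1/63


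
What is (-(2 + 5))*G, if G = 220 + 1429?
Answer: -11543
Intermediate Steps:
G = 1649
(-(2 + 5))*G = -(2 + 5)*1649 = -1*7*1649 = -7*1649 = -11543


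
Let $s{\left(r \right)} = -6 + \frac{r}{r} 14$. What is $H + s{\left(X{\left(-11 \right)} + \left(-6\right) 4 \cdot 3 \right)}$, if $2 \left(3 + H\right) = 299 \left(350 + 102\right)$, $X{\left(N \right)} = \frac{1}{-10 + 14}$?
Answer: $67579$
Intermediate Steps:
$X{\left(N \right)} = \frac{1}{4}$
$H = 67571$ ($H = -3 + \frac{299 \left(350 + 102\right)}{2} = -3 + \frac{299 \cdot 452}{2} = -3 + \frac{1}{2} \cdot 135148 = -3 + 67574 = 67571$)
$s{\left(r \right)} = 8$ ($s{\left(r \right)} = -6 + 1 \cdot 14 = -6 + 14 = 8$)
$H + s{\left(X{\left(-11 \right)} + \left(-6\right) 4 \cdot 3 \right)} = 67571 + 8 = 67579$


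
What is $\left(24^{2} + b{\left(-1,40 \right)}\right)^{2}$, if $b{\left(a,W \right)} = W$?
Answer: $379456$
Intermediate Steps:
$\left(24^{2} + b{\left(-1,40 \right)}\right)^{2} = \left(24^{2} + 40\right)^{2} = \left(576 + 40\right)^{2} = 616^{2} = 379456$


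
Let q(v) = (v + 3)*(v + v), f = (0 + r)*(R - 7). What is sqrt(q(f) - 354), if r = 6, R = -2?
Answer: sqrt(5154) ≈ 71.791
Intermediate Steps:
f = -54 (f = (0 + 6)*(-2 - 7) = 6*(-9) = -54)
q(v) = 2*v*(3 + v) (q(v) = (3 + v)*(2*v) = 2*v*(3 + v))
sqrt(q(f) - 354) = sqrt(2*(-54)*(3 - 54) - 354) = sqrt(2*(-54)*(-51) - 354) = sqrt(5508 - 354) = sqrt(5154)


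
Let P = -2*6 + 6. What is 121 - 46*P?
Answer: 397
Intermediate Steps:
P = -6 (P = -12 + 6 = -6)
121 - 46*P = 121 - 46*(-6) = 121 + 276 = 397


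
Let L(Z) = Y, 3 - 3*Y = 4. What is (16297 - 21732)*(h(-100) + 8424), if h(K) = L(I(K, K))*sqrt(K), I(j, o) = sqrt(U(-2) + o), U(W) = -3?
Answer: -45784440 + 54350*I/3 ≈ -4.5784e+7 + 18117.0*I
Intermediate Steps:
Y = -1/3 (Y = 1 - 1/3*4 = 1 - 4/3 = -1/3 ≈ -0.33333)
I(j, o) = sqrt(-3 + o)
L(Z) = -1/3
h(K) = -sqrt(K)/3
(16297 - 21732)*(h(-100) + 8424) = (16297 - 21732)*(-10*I/3 + 8424) = -5435*(-10*I/3 + 8424) = -5435*(8424 - 10*I/3) = -45784440 + 54350*I/3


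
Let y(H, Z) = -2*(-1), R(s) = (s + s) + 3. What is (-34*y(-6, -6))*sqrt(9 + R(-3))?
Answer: -68*sqrt(6) ≈ -166.57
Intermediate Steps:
R(s) = 3 + 2*s (R(s) = 2*s + 3 = 3 + 2*s)
y(H, Z) = 2
(-34*y(-6, -6))*sqrt(9 + R(-3)) = (-34*2)*sqrt(9 + (3 + 2*(-3))) = -68*sqrt(9 + (3 - 6)) = -68*sqrt(9 - 3) = -68*sqrt(6)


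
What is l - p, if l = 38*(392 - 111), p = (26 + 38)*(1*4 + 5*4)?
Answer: 9142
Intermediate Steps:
p = 1536 (p = 64*(4 + 20) = 64*24 = 1536)
l = 10678 (l = 38*281 = 10678)
l - p = 10678 - 1*1536 = 10678 - 1536 = 9142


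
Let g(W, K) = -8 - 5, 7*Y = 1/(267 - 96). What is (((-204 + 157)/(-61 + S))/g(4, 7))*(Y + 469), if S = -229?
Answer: -13192759/2256345 ≈ -5.8470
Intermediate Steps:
Y = 1/1197 (Y = 1/(7*(267 - 96)) = (1/7)/171 = (1/7)*(1/171) = 1/1197 ≈ 0.00083542)
g(W, K) = -13
(((-204 + 157)/(-61 + S))/g(4, 7))*(Y + 469) = (((-204 + 157)/(-61 - 229))/(-13))*(1/1197 + 469) = (-47/(-290)*(-1/13))*(561394/1197) = (-47*(-1/290)*(-1/13))*(561394/1197) = ((47/290)*(-1/13))*(561394/1197) = -47/3770*561394/1197 = -13192759/2256345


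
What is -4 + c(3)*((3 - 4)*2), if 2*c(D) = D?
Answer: -7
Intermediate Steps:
c(D) = D/2
-4 + c(3)*((3 - 4)*2) = -4 + ((½)*3)*((3 - 4)*2) = -4 + 3*(-1*2)/2 = -4 + (3/2)*(-2) = -4 - 3 = -7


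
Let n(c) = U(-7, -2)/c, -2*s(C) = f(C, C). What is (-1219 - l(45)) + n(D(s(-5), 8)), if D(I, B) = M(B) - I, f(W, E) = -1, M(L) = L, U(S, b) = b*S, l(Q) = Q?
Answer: -18932/15 ≈ -1262.1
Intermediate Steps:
U(S, b) = S*b
s(C) = ½ (s(C) = -½*(-1) = ½)
D(I, B) = B - I
n(c) = 14/c (n(c) = (-7*(-2))/c = 14/c)
(-1219 - l(45)) + n(D(s(-5), 8)) = (-1219 - 1*45) + 14/(8 - 1*½) = (-1219 - 45) + 14/(8 - ½) = -1264 + 14/(15/2) = -1264 + 14*(2/15) = -1264 + 28/15 = -18932/15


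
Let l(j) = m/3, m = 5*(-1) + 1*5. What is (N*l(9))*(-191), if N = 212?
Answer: 0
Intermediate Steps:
m = 0 (m = -5 + 5 = 0)
l(j) = 0 (l(j) = 0/3 = 0*(1/3) = 0)
(N*l(9))*(-191) = (212*0)*(-191) = 0*(-191) = 0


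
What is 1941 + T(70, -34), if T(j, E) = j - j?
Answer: 1941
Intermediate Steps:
T(j, E) = 0
1941 + T(70, -34) = 1941 + 0 = 1941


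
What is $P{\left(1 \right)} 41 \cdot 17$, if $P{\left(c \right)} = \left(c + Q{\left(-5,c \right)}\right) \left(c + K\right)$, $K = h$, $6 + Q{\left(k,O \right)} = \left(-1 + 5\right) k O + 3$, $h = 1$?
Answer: $-30668$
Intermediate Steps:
$Q{\left(k,O \right)} = -3 + 4 O k$ ($Q{\left(k,O \right)} = -6 + \left(\left(-1 + 5\right) k O + 3\right) = -6 + \left(4 k O + 3\right) = -6 + \left(4 O k + 3\right) = -6 + \left(3 + 4 O k\right) = -3 + 4 O k$)
$K = 1$
$P{\left(c \right)} = \left(1 + c\right) \left(-3 - 19 c\right)$ ($P{\left(c \right)} = \left(c + \left(-3 + 4 c \left(-5\right)\right)\right) \left(c + 1\right) = \left(c - \left(3 + 20 c\right)\right) \left(1 + c\right) = \left(-3 - 19 c\right) \left(1 + c\right) = \left(1 + c\right) \left(-3 - 19 c\right)$)
$P{\left(1 \right)} 41 \cdot 17 = \left(-3 - 22 - 19 \cdot 1^{2}\right) 41 \cdot 17 = \left(-3 - 22 - 19\right) 41 \cdot 17 = \left(-44\right) 41 \cdot 17 = \left(-1804\right) 17 = -30668$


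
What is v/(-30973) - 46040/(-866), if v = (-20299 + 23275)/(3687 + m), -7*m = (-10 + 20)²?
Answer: 18330468387884/344791343081 ≈ 53.164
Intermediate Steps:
m = -100/7 (m = -(-10 + 20)²/7 = -⅐*10² = -⅐*100 = -100/7 ≈ -14.286)
v = 20832/25709 (v = (-20299 + 23275)/(3687 - 100/7) = 2976/(25709/7) = 2976*(7/25709) = 20832/25709 ≈ 0.81030)
v/(-30973) - 46040/(-866) = (20832/25709)/(-30973) - 46040/(-866) = (20832/25709)*(-1/30973) - 46040*(-1/866) = -20832/796284857 + 23020/433 = 18330468387884/344791343081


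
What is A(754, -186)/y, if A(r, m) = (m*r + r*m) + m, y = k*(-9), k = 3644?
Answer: 15593/1822 ≈ 8.5582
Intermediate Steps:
y = -32796 (y = 3644*(-9) = -32796)
A(r, m) = m + 2*m*r (A(r, m) = (m*r + m*r) + m = 2*m*r + m = m + 2*m*r)
A(754, -186)/y = -186*(1 + 2*754)/(-32796) = -186*(1 + 1508)*(-1/32796) = -186*1509*(-1/32796) = -280674*(-1/32796) = 15593/1822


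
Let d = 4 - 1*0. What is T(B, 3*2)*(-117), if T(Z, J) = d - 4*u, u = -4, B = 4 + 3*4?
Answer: -2340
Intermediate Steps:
d = 4 (d = 4 + 0 = 4)
B = 16 (B = 4 + 12 = 16)
T(Z, J) = 20 (T(Z, J) = 4 - 4*(-4) = 4 + 16 = 20)
T(B, 3*2)*(-117) = 20*(-117) = -2340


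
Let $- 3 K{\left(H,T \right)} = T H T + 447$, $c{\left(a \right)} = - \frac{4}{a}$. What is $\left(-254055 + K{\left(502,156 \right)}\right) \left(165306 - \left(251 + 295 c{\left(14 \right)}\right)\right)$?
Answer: $- \frac{5001242607300}{7} \approx -7.1446 \cdot 10^{11}$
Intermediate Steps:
$K{\left(H,T \right)} = -149 - \frac{H T^{2}}{3}$ ($K{\left(H,T \right)} = - \frac{T H T + 447}{3} = - \frac{H T T + 447}{3} = - \frac{H T^{2} + 447}{3} = - \frac{447 + H T^{2}}{3} = -149 - \frac{H T^{2}}{3}$)
$\left(-254055 + K{\left(502,156 \right)}\right) \left(165306 - \left(251 + 295 c{\left(14 \right)}\right)\right) = \left(-254055 - \left(149 + \frac{502 \cdot 156^{2}}{3}\right)\right) \left(165306 - \left(251 + 295 \left(- \frac{4}{14}\right)\right)\right) = \left(-254055 - \left(149 + \frac{502}{3} \cdot 24336\right)\right) \left(165306 - \left(251 + 295 \left(\left(-4\right) \frac{1}{14}\right)\right)\right) = \left(-254055 - 4072373\right) \left(165306 - \frac{1167}{7}\right) = \left(-254055 - 4072373\right) \left(165306 + \left(-251 + \frac{590}{7}\right)\right) = - 4326428 \left(165306 - \frac{1167}{7}\right) = \left(-4326428\right) \frac{1155975}{7} = - \frac{5001242607300}{7}$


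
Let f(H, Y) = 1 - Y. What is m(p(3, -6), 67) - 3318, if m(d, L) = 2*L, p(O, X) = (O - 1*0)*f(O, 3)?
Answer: -3184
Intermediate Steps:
p(O, X) = -2*O (p(O, X) = (O - 1*0)*(1 - 1*3) = (O + 0)*(1 - 3) = O*(-2) = -2*O)
m(p(3, -6), 67) - 3318 = 2*67 - 3318 = 134 - 3318 = -3184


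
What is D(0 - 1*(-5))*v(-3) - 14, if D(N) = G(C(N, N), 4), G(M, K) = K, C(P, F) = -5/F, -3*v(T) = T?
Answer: -10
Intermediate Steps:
v(T) = -T/3
D(N) = 4
D(0 - 1*(-5))*v(-3) - 14 = 4*(-⅓*(-3)) - 14 = 4*1 - 14 = 4 - 14 = -10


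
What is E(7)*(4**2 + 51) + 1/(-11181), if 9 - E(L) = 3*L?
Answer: -8989525/11181 ≈ -804.00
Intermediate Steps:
E(L) = 9 - 3*L
E(7)*(4**2 + 51) + 1/(-11181) = (9 - 3*7)*(4**2 + 51) + 1/(-11181) = (9 - 21)*(16 + 51) - 1/11181 = -12*67 - 1/11181 = -804 - 1/11181 = -8989525/11181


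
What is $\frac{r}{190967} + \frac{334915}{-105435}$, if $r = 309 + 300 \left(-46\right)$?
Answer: $- \frac{13076027278}{4026921129} \approx -3.2472$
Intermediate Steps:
$r = -13491$ ($r = 309 - 13800 = -13491$)
$\frac{r}{190967} + \frac{334915}{-105435} = - \frac{13491}{190967} + \frac{334915}{-105435} = \left(-13491\right) \frac{1}{190967} + 334915 \left(- \frac{1}{105435}\right) = - \frac{13491}{190967} - \frac{66983}{21087} = - \frac{13076027278}{4026921129}$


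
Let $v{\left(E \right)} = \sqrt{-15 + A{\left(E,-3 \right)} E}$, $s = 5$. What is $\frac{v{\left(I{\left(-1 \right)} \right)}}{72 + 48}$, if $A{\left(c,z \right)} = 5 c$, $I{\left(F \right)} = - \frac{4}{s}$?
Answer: $\frac{i \sqrt{295}}{600} \approx 0.028626 i$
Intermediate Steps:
$I{\left(F \right)} = - \frac{4}{5}$
$v{\left(E \right)} = \sqrt{-15 + 5 E^{2}}$ ($v{\left(E \right)} = \sqrt{-15 + 5 E E} = \sqrt{-15 + 5 E^{2}}$)
$\frac{v{\left(I{\left(-1 \right)} \right)}}{72 + 48} = \frac{\sqrt{-15 + 5 \left(- \frac{4}{5}\right)^{2}}}{72 + 48} = \frac{\sqrt{-15 + 5 \cdot \frac{16}{25}}}{120} = \sqrt{-15 + \frac{16}{5}} \cdot \frac{1}{120} = \sqrt{- \frac{59}{5}} \cdot \frac{1}{120} = \frac{i \sqrt{295}}{5} \cdot \frac{1}{120} = \frac{i \sqrt{295}}{600}$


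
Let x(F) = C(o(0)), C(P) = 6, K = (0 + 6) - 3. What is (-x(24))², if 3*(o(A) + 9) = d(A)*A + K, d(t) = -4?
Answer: 36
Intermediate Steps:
K = 3 (K = 6 - 3 = 3)
o(A) = -8 - 4*A/3 (o(A) = -9 + (-4*A + 3)/3 = -9 + (3 - 4*A)/3 = -9 + (1 - 4*A/3) = -8 - 4*A/3)
x(F) = 6
(-x(24))² = (-1*6)² = (-6)² = 36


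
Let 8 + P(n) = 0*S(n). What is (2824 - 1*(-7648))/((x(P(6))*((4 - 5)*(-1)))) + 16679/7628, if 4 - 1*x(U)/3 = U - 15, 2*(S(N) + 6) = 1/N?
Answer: 81231415/617868 ≈ 131.47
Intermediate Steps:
S(N) = -6 + 1/(2*N)
P(n) = -8 (P(n) = -8 + 0*(-6 + 1/(2*n)) = -8 + 0 = -8)
x(U) = 57 - 3*U (x(U) = 12 - 3*(U - 15) = 12 - 3*(-15 + U) = 12 + (45 - 3*U) = 57 - 3*U)
(2824 - 1*(-7648))/((x(P(6))*((4 - 5)*(-1)))) + 16679/7628 = (2824 - 1*(-7648))/(((57 - 3*(-8))*((4 - 5)*(-1)))) + 16679/7628 = (2824 + 7648)/(((57 + 24)*(-1*(-1)))) + 16679*(1/7628) = 10472/((81*1)) + 16679/7628 = 10472/81 + 16679/7628 = 81231415/617868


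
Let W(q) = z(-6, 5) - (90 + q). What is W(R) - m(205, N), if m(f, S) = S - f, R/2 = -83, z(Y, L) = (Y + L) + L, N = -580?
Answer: 865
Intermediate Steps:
z(Y, L) = Y + 2*L (z(Y, L) = (L + Y) + L = Y + 2*L)
R = -166 (R = 2*(-83) = -166)
W(q) = -86 - q (W(q) = (-6 + 2*5) - (90 + q) = (-6 + 10) + (-90 - q) = 4 + (-90 - q) = -86 - q)
W(R) - m(205, N) = (-86 - 1*(-166)) - (-580 - 1*205) = (-86 + 166) - (-580 - 205) = 80 - 1*(-785) = 80 + 785 = 865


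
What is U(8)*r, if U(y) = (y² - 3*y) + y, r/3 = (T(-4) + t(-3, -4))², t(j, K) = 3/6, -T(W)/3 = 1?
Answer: 900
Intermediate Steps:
T(W) = -3 (T(W) = -3*1 = -3)
t(j, K) = ½ (t(j, K) = 3*(⅙) = ½)
r = 75/4 (r = 3*(-3 + ½)² = 3*(-5/2)² = 3*(25/4) = 75/4 ≈ 18.750)
U(y) = y² - 2*y
U(8)*r = (8*(-2 + 8))*(75/4) = (8*6)*(75/4) = 48*(75/4) = 900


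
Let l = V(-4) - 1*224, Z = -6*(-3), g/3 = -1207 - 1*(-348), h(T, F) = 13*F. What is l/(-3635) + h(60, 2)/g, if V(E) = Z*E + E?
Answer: 135718/1873479 ≈ 0.072442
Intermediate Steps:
g = -2577 (g = 3*(-1207 - 1*(-348)) = 3*(-1207 + 348) = 3*(-859) = -2577)
Z = 18
V(E) = 19*E (V(E) = 18*E + E = 19*E)
l = -300 (l = 19*(-4) - 1*224 = -76 - 224 = -300)
l/(-3635) + h(60, 2)/g = -300/(-3635) + (13*2)/(-2577) = -300*(-1/3635) + 26*(-1/2577) = 60/727 - 26/2577 = 135718/1873479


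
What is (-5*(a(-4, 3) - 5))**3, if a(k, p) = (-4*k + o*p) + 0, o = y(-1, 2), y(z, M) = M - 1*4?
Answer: -15625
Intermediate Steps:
y(z, M) = -4 + M (y(z, M) = M - 4 = -4 + M)
o = -2 (o = -4 + 2 = -2)
a(k, p) = -4*k - 2*p (a(k, p) = (-4*k - 2*p) + 0 = -4*k - 2*p)
(-5*(a(-4, 3) - 5))**3 = (-5*((-4*(-4) - 2*3) - 5))**3 = (-5*((16 - 6) - 5))**3 = (-5*(10 - 5))**3 = (-5*5)**3 = (-25)**3 = -15625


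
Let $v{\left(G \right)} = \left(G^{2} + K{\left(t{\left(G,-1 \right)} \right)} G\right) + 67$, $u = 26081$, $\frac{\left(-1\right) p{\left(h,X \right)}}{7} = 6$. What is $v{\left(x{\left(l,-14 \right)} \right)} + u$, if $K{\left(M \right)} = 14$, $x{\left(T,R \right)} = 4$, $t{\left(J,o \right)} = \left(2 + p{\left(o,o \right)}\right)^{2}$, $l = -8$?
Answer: $26220$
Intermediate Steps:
$p{\left(h,X \right)} = -42$ ($p{\left(h,X \right)} = \left(-7\right) 6 = -42$)
$t{\left(J,o \right)} = 1600$ ($t{\left(J,o \right)} = \left(2 - 42\right)^{2} = \left(-40\right)^{2} = 1600$)
$v{\left(G \right)} = 67 + G^{2} + 14 G$ ($v{\left(G \right)} = \left(G^{2} + 14 G\right) + 67 = 67 + G^{2} + 14 G$)
$v{\left(x{\left(l,-14 \right)} \right)} + u = \left(67 + 4^{2} + 14 \cdot 4\right) + 26081 = \left(67 + 16 + 56\right) + 26081 = 139 + 26081 = 26220$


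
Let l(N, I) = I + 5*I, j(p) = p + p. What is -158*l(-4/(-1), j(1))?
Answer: -1896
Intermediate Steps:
j(p) = 2*p
l(N, I) = 6*I
-158*l(-4/(-1), j(1)) = -948*2*1 = -948*2 = -158*12 = -1896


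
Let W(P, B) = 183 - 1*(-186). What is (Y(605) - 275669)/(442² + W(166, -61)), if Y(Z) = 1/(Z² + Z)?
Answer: -101068525469/71761589790 ≈ -1.4084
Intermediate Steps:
W(P, B) = 369 (W(P, B) = 183 + 186 = 369)
Y(Z) = 1/(Z + Z²)
(Y(605) - 275669)/(442² + W(166, -61)) = (1/(605*(1 + 605)) - 275669)/(442² + 369) = ((1/605)/606 - 275669)/(195364 + 369) = ((1/605)*(1/606) - 275669)/195733 = (1/366630 - 275669)*(1/195733) = -101068525469/366630*1/195733 = -101068525469/71761589790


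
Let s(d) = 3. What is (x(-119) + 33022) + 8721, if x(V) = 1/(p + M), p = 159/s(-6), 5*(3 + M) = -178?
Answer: 3005501/72 ≈ 41743.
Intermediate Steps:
M = -193/5 (M = -3 + (⅕)*(-178) = -3 - 178/5 = -193/5 ≈ -38.600)
p = 53 (p = 159/3 = 159*(⅓) = 53)
x(V) = 5/72 (x(V) = 1/(53 - 193/5) = 1/(72/5) = 5/72)
(x(-119) + 33022) + 8721 = (5/72 + 33022) + 8721 = 2377589/72 + 8721 = 3005501/72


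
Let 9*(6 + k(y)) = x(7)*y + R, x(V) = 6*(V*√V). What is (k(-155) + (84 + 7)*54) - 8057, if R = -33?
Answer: -9458/3 - 2170*√7/3 ≈ -5066.4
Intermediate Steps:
x(V) = 6*V^(3/2)
k(y) = -29/3 + 14*y*√7/3 (k(y) = -6 + ((6*7^(3/2))*y - 33)/9 = -6 + ((6*(7*√7))*y - 33)/9 = -6 + ((42*√7)*y - 33)/9 = -6 + (42*y*√7 - 33)/9 = -6 + (-33 + 42*y*√7)/9 = -6 + (-11/3 + 14*y*√7/3) = -29/3 + 14*y*√7/3)
(k(-155) + (84 + 7)*54) - 8057 = ((-29/3 + (14/3)*(-155)*√7) + (84 + 7)*54) - 8057 = ((-29/3 - 2170*√7/3) + 91*54) - 8057 = ((-29/3 - 2170*√7/3) + 4914) - 8057 = (14713/3 - 2170*√7/3) - 8057 = -9458/3 - 2170*√7/3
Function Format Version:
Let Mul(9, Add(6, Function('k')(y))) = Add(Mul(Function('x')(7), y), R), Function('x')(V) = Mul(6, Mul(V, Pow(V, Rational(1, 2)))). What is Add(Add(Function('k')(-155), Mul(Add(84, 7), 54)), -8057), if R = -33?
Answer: Add(Rational(-9458, 3), Mul(Rational(-2170, 3), Pow(7, Rational(1, 2)))) ≈ -5066.4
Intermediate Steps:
Function('x')(V) = Mul(6, Pow(V, Rational(3, 2)))
Function('k')(y) = Add(Rational(-29, 3), Mul(Rational(14, 3), y, Pow(7, Rational(1, 2)))) (Function('k')(y) = Add(-6, Mul(Rational(1, 9), Add(Mul(Mul(6, Pow(7, Rational(3, 2))), y), -33))) = Add(-6, Mul(Rational(1, 9), Add(Mul(Mul(6, Mul(7, Pow(7, Rational(1, 2)))), y), -33))) = Add(-6, Mul(Rational(1, 9), Add(Mul(Mul(42, Pow(7, Rational(1, 2))), y), -33))) = Add(-6, Mul(Rational(1, 9), Add(Mul(42, y, Pow(7, Rational(1, 2))), -33))) = Add(-6, Mul(Rational(1, 9), Add(-33, Mul(42, y, Pow(7, Rational(1, 2)))))) = Add(-6, Add(Rational(-11, 3), Mul(Rational(14, 3), y, Pow(7, Rational(1, 2))))) = Add(Rational(-29, 3), Mul(Rational(14, 3), y, Pow(7, Rational(1, 2)))))
Add(Add(Function('k')(-155), Mul(Add(84, 7), 54)), -8057) = Add(Add(Add(Rational(-29, 3), Mul(Rational(14, 3), -155, Pow(7, Rational(1, 2)))), Mul(Add(84, 7), 54)), -8057) = Add(Add(Add(Rational(-29, 3), Mul(Rational(-2170, 3), Pow(7, Rational(1, 2)))), Mul(91, 54)), -8057) = Add(Add(Add(Rational(-29, 3), Mul(Rational(-2170, 3), Pow(7, Rational(1, 2)))), 4914), -8057) = Add(Add(Rational(14713, 3), Mul(Rational(-2170, 3), Pow(7, Rational(1, 2)))), -8057) = Add(Rational(-9458, 3), Mul(Rational(-2170, 3), Pow(7, Rational(1, 2))))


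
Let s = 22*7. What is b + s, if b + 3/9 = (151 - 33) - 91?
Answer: 542/3 ≈ 180.67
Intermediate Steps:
s = 154
b = 80/3 (b = -⅓ + ((151 - 33) - 91) = -⅓ + (118 - 91) = -⅓ + 27 = 80/3 ≈ 26.667)
b + s = 80/3 + 154 = 542/3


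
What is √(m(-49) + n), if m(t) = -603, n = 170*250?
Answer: √41897 ≈ 204.69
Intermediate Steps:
n = 42500
√(m(-49) + n) = √(-603 + 42500) = √41897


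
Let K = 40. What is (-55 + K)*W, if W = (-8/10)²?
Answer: -48/5 ≈ -9.6000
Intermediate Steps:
W = 16/25 (W = (-8*⅒)² = (-⅘)² = 16/25 ≈ 0.64000)
(-55 + K)*W = (-55 + 40)*(16/25) = -15*16/25 = -48/5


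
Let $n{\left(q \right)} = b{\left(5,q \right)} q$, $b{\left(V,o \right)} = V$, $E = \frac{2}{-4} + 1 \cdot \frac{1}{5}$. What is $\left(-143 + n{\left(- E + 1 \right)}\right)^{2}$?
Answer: $\frac{74529}{4} \approx 18632.0$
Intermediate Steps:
$E = - \frac{3}{10}$ ($E = 2 \left(- \frac{1}{4}\right) + 1 \cdot \frac{1}{5} = - \frac{1}{2} + \frac{1}{5} = - \frac{3}{10} \approx -0.3$)
$n{\left(q \right)} = 5 q$
$\left(-143 + n{\left(- E + 1 \right)}\right)^{2} = \left(-143 + 5 \left(\left(-1\right) \left(- \frac{3}{10}\right) + 1\right)\right)^{2} = \left(-143 + 5 \left(\frac{3}{10} + 1\right)\right)^{2} = \left(-143 + 5 \cdot \frac{13}{10}\right)^{2} = \left(-143 + \frac{13}{2}\right)^{2} = \left(- \frac{273}{2}\right)^{2} = \frac{74529}{4}$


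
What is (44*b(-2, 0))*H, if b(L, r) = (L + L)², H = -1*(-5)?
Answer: 3520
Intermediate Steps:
H = 5
b(L, r) = 4*L² (b(L, r) = (2*L)² = 4*L²)
(44*b(-2, 0))*H = (44*(4*(-2)²))*5 = (44*(4*4))*5 = (44*16)*5 = 704*5 = 3520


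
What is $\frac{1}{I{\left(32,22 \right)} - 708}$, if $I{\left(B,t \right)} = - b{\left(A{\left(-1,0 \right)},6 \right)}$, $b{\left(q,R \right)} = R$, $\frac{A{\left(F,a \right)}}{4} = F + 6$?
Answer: $- \frac{1}{714} \approx -0.0014006$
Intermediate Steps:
$A{\left(F,a \right)} = 24 + 4 F$ ($A{\left(F,a \right)} = 4 \left(F + 6\right) = 4 \left(6 + F\right) = 24 + 4 F$)
$I{\left(B,t \right)} = -6$ ($I{\left(B,t \right)} = \left(-1\right) 6 = -6$)
$\frac{1}{I{\left(32,22 \right)} - 708} = \frac{1}{-6 - 708} = \frac{1}{-714} = - \frac{1}{714}$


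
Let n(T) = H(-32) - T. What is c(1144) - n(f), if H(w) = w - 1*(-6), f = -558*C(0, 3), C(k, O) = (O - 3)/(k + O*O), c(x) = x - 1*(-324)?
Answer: 1494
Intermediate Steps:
c(x) = 324 + x (c(x) = x + 324 = 324 + x)
C(k, O) = (-3 + O)/(k + O²)
f = 0 (f = -558*(-3 + 3)/(0 + 3²) = -558*0/(0 + 9) = -558*0/9 = -62*0 = -558*0 = 0)
H(w) = 6 + w (H(w) = w + 6 = 6 + w)
n(T) = -26 - T (n(T) = (6 - 32) - T = -26 - T)
c(1144) - n(f) = (324 + 1144) - (-26 - 1*0) = 1468 - (-26 + 0) = 1468 - 1*(-26) = 1468 + 26 = 1494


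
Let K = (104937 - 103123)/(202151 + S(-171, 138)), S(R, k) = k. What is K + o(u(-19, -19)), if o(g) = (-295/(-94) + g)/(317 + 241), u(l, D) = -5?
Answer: 59747353/10610462628 ≈ 0.0056310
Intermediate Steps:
K = 1814/202289 (K = (104937 - 103123)/(202151 + 138) = 1814/202289 ≈ 0.0089674)
o(g) = 295/52452 + g/558 (o(g) = (-295*(-1/94) + g)/558 = (295/94 + g)*(1/558) = 295/52452 + g/558)
K + o(u(-19, -19)) = 1814/202289 + (295/52452 + (1/558)*(-5)) = 1814/202289 + (295/52452 - 5/558) = 1814/202289 - 175/52452 = 59747353/10610462628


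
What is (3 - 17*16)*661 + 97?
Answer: -177712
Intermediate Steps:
(3 - 17*16)*661 + 97 = (3 - 272)*661 + 97 = -269*661 + 97 = -177809 + 97 = -177712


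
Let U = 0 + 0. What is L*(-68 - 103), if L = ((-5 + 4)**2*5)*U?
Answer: 0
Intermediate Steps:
U = 0
L = 0 (L = ((-5 + 4)**2*5)*0 = ((-1)**2*5)*0 = (1*5)*0 = 5*0 = 0)
L*(-68 - 103) = 0*(-68 - 103) = 0*(-171) = 0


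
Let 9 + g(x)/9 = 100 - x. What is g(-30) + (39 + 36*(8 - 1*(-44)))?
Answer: 3000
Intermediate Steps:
g(x) = 819 - 9*x (g(x) = -81 + 9*(100 - x) = -81 + (900 - 9*x) = 819 - 9*x)
g(-30) + (39 + 36*(8 - 1*(-44))) = (819 - 9*(-30)) + (39 + 36*(8 - 1*(-44))) = (819 + 270) + (39 + 36*(8 + 44)) = 1089 + (39 + 36*52) = 1089 + (39 + 1872) = 1089 + 1911 = 3000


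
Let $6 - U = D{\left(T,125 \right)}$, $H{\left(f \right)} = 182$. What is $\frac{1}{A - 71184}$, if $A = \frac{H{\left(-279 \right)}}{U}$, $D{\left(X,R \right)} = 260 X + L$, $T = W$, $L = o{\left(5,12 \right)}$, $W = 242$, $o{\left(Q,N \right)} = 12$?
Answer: $- \frac{31463}{2239662283} \approx -1.4048 \cdot 10^{-5}$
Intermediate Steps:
$L = 12$
$T = 242$
$D{\left(X,R \right)} = 12 + 260 X$ ($D{\left(X,R \right)} = 260 X + 12 = 12 + 260 X$)
$U = -62926$ ($U = 6 - \left(12 + 260 \cdot 242\right) = 6 - \left(12 + 62920\right) = 6 - 62932 = -62926$)
$A = - \frac{91}{31463}$ ($A = \frac{182}{-62926} = 182 \left(- \frac{1}{62926}\right) = - \frac{91}{31463} \approx -0.0028923$)
$\frac{1}{A - 71184} = \frac{1}{- \frac{91}{31463} - 71184} = \frac{1}{- \frac{2239662283}{31463}} = - \frac{31463}{2239662283}$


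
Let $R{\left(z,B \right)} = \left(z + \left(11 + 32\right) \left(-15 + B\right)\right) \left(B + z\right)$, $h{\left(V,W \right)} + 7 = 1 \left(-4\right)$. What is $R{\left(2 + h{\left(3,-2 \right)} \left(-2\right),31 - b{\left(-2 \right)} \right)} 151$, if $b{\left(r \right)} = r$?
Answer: $6868386$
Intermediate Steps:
$h{\left(V,W \right)} = -11$ ($h{\left(V,W \right)} = -7 + 1 \left(-4\right) = -7 - 4 = -11$)
$R{\left(z,B \right)} = \left(B + z\right) \left(-645 + z + 43 B\right)$ ($R{\left(z,B \right)} = \left(z + 43 \left(-15 + B\right)\right) \left(B + z\right) = \left(z + \left(-645 + 43 B\right)\right) \left(B + z\right) = \left(-645 + z + 43 B\right) \left(B + z\right) = \left(B + z\right) \left(-645 + z + 43 B\right)$)
$R{\left(2 + h{\left(3,-2 \right)} \left(-2\right),31 - b{\left(-2 \right)} \right)} 151 = \left(\left(2 - -22\right)^{2} - 645 \left(31 - -2\right) - 645 \left(2 - -22\right) + 43 \left(31 - -2\right)^{2} + 44 \left(31 - -2\right) \left(2 - -22\right)\right) 151 = \left(\left(2 + 22\right)^{2} - 645 \left(31 + 2\right) - 645 \left(2 + 22\right) + 43 \left(31 + 2\right)^{2} + 44 \left(31 + 2\right) \left(2 + 22\right)\right) 151 = \left(24^{2} - 21285 - 15480 + 43 \cdot 33^{2} + 44 \cdot 33 \cdot 24\right) 151 = \left(576 - 21285 - 15480 + 43 \cdot 1089 + 34848\right) 151 = \left(576 - 21285 - 15480 + 46827 + 34848\right) 151 = 45486 \cdot 151 = 6868386$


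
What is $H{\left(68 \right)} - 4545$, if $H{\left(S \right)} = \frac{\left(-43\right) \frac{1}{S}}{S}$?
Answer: $- \frac{21016123}{4624} \approx -4545.0$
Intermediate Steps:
$H{\left(S \right)} = - \frac{43}{S^{2}}$
$H{\left(68 \right)} - 4545 = - \frac{43}{4624} - 4545 = - \frac{21016123}{4624}$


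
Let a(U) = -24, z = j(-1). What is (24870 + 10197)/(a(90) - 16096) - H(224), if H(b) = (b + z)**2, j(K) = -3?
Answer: -787351987/16120 ≈ -48843.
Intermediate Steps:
z = -3
H(b) = (-3 + b)**2 (H(b) = (b - 3)**2 = (-3 + b)**2)
(24870 + 10197)/(a(90) - 16096) - H(224) = (24870 + 10197)/(-24 - 16096) - (-3 + 224)**2 = 35067/(-16120) - 1*221**2 = 35067*(-1/16120) - 1*48841 = -35067/16120 - 48841 = -787351987/16120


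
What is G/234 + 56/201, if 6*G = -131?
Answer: 17431/94068 ≈ 0.18530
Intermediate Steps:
G = -131/6 (G = (⅙)*(-131) = -131/6 ≈ -21.833)
G/234 + 56/201 = -131/6/234 + 56/201 = -131/6*1/234 + 56*(1/201) = -131/1404 + 56/201 = 17431/94068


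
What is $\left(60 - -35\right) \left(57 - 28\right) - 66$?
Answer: $2689$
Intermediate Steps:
$\left(60 - -35\right) \left(57 - 28\right) - 66 = \left(60 + 35\right) 29 - 66 = 95 \cdot 29 - 66 = 2755 - 66 = 2689$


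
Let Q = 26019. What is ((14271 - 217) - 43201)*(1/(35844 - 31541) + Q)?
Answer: -3263291066426/4303 ≈ -7.5838e+8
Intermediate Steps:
((14271 - 217) - 43201)*(1/(35844 - 31541) + Q) = ((14271 - 217) - 43201)*(1/(35844 - 31541) + 26019) = (14054 - 43201)*(1/4303 + 26019) = -29147*(1/4303 + 26019) = -29147*111959758/4303 = -3263291066426/4303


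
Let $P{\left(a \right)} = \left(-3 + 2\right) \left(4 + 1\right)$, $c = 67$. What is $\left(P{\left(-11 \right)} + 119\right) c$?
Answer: $7638$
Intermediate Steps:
$P{\left(a \right)} = -5$ ($P{\left(a \right)} = \left(-1\right) 5 = -5$)
$\left(P{\left(-11 \right)} + 119\right) c = \left(-5 + 119\right) 67 = 114 \cdot 67 = 7638$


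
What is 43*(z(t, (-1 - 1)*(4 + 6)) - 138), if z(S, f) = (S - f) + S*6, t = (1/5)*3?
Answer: -24467/5 ≈ -4893.4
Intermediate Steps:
t = ⅗ (t = (1*(⅕))*3 = (⅕)*3 = ⅗ ≈ 0.60000)
z(S, f) = -f + 7*S (z(S, f) = (S - f) + 6*S = -f + 7*S)
43*(z(t, (-1 - 1)*(4 + 6)) - 138) = 43*((-(-1 - 1)*(4 + 6) + 7*(⅗)) - 138) = 43*((-(-2)*10 + 21/5) - 138) = 43*((-1*(-20) + 21/5) - 138) = 43*((20 + 21/5) - 138) = 43*(121/5 - 138) = 43*(-569/5) = -24467/5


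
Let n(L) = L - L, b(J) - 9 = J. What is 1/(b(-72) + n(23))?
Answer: -1/63 ≈ -0.015873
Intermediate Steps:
b(J) = 9 + J
n(L) = 0
1/(b(-72) + n(23)) = 1/((9 - 72) + 0) = 1/(-63 + 0) = 1/(-63) = -1/63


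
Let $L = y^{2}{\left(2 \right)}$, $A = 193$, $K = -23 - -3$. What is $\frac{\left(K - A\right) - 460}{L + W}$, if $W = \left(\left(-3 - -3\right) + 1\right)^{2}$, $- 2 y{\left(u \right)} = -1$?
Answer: $- \frac{2692}{5} \approx -538.4$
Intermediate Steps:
$y{\left(u \right)} = \frac{1}{2}$ ($y{\left(u \right)} = \left(- \frac{1}{2}\right) \left(-1\right) = \frac{1}{2}$)
$K = -20$ ($K = -23 + 3 = -20$)
$L = \frac{1}{4}$ ($L = \left(\frac{1}{2}\right)^{2} = \frac{1}{4} \approx 0.25$)
$W = 1$ ($W = \left(\left(-3 + 3\right) + 1\right)^{2} = \left(0 + 1\right)^{2} = 1^{2} = 1$)
$\frac{\left(K - A\right) - 460}{L + W} = \frac{\left(-20 - 193\right) - 460}{\frac{1}{4} + 1} = \frac{\left(-20 - 193\right) - 460}{\frac{5}{4}} = \left(-213 - 460\right) \frac{4}{5} = \left(-673\right) \frac{4}{5} = - \frac{2692}{5}$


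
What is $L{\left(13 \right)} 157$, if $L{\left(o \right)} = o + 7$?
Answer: $3140$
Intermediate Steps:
$L{\left(o \right)} = 7 + o$
$L{\left(13 \right)} 157 = \left(7 + 13\right) 157 = 20 \cdot 157 = 3140$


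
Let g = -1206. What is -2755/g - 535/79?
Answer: -427565/95274 ≈ -4.4877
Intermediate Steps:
-2755/g - 535/79 = -2755/(-1206) - 535/79 = -2755*(-1/1206) - 535*1/79 = 2755/1206 - 535/79 = -427565/95274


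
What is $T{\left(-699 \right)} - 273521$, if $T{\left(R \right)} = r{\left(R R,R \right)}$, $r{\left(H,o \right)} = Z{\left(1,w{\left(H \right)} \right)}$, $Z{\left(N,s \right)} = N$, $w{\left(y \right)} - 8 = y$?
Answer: $-273520$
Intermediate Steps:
$w{\left(y \right)} = 8 + y$
$r{\left(H,o \right)} = 1$
$T{\left(R \right)} = 1$
$T{\left(-699 \right)} - 273521 = 1 - 273521 = -273520$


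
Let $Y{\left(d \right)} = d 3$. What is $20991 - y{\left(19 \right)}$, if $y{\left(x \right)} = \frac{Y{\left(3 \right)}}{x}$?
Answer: $\frac{398820}{19} \approx 20991.0$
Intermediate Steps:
$Y{\left(d \right)} = 3 d$
$y{\left(x \right)} = \frac{9}{x}$ ($y{\left(x \right)} = \frac{3 \cdot 3}{x} = \frac{9}{x}$)
$20991 - y{\left(19 \right)} = 20991 - \frac{9}{19} = \frac{398820}{19}$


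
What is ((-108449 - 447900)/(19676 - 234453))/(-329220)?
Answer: -556349/70708883940 ≈ -7.8682e-6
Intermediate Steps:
((-108449 - 447900)/(19676 - 234453))/(-329220) = -556349/(-214777)*(-1/329220) = -556349*(-1/214777)*(-1/329220) = (556349/214777)*(-1/329220) = -556349/70708883940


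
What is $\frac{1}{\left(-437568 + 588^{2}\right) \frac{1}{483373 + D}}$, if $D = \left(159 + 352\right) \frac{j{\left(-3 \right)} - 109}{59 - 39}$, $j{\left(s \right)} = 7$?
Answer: $- \frac{4807669}{918240} \approx -5.2357$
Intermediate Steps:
$D = - \frac{26061}{10}$ ($D = \left(159 + 352\right) \frac{7 - 109}{59 - 39} = 511 \left(- \frac{102}{20}\right) = 511 \left(\left(-102\right) \frac{1}{20}\right) = 511 \left(- \frac{51}{10}\right) = - \frac{26061}{10} \approx -2606.1$)
$\frac{1}{\left(-437568 + 588^{2}\right) \frac{1}{483373 + D}} = \frac{1}{\left(-437568 + 588^{2}\right) \frac{1}{483373 - \frac{26061}{10}}} = \frac{1}{\left(-437568 + 345744\right) \frac{1}{\frac{4807669}{10}}} = \frac{1}{\left(-91824\right) \frac{10}{4807669}} = \frac{1}{- \frac{918240}{4807669}} = - \frac{4807669}{918240}$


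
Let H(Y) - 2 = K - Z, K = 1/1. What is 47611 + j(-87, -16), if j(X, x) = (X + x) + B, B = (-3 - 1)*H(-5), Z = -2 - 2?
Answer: 47480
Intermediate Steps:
K = 1
Z = -4
H(Y) = 7 (H(Y) = 2 + (1 - 1*(-4)) = 2 + (1 + 4) = 2 + 5 = 7)
B = -28 (B = (-3 - 1)*7 = -4*7 = -28)
j(X, x) = -28 + X + x (j(X, x) = (X + x) - 28 = -28 + X + x)
47611 + j(-87, -16) = 47611 + (-28 - 87 - 16) = 47611 - 131 = 47480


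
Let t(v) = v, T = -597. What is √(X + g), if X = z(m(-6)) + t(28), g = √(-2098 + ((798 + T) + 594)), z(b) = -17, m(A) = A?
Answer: √(11 + I*√1303) ≈ 4.9364 + 3.6562*I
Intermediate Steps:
g = I*√1303 (g = √(-2098 + ((798 - 597) + 594)) = √(-2098 + (201 + 594)) = √(-2098 + 795) = √(-1303) = I*√1303 ≈ 36.097*I)
X = 11 (X = -17 + 28 = 11)
√(X + g) = √(11 + I*√1303)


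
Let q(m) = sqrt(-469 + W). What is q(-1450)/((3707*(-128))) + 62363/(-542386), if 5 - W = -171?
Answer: -62363/542386 - I*sqrt(293)/474496 ≈ -0.11498 - 3.6075e-5*I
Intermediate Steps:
W = 176 (W = 5 - 1*(-171) = 5 + 171 = 176)
q(m) = I*sqrt(293) (q(m) = sqrt(-469 + 176) = sqrt(-293) = I*sqrt(293))
q(-1450)/((3707*(-128))) + 62363/(-542386) = (I*sqrt(293))/((3707*(-128))) + 62363/(-542386) = (I*sqrt(293))/(-474496) + 62363*(-1/542386) = (I*sqrt(293))*(-1/474496) - 62363/542386 = -I*sqrt(293)/474496 - 62363/542386 = -62363/542386 - I*sqrt(293)/474496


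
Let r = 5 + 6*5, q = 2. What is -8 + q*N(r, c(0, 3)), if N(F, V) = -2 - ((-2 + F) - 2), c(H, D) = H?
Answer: -74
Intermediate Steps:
r = 35 (r = 5 + 30 = 35)
N(F, V) = 2 - F (N(F, V) = -2 - (-4 + F) = -2 + (4 - F) = 2 - F)
-8 + q*N(r, c(0, 3)) = -8 + 2*(2 - 1*35) = -8 + 2*(2 - 35) = -8 + 2*(-33) = -8 - 66 = -74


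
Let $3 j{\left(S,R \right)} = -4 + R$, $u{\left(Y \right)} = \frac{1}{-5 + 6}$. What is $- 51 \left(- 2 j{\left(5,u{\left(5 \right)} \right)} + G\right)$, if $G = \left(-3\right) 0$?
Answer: $-102$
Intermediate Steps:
$u{\left(Y \right)} = 1$ ($u{\left(Y \right)} = 1^{-1} = 1$)
$j{\left(S,R \right)} = - \frac{4}{3} + \frac{R}{3}$ ($j{\left(S,R \right)} = \frac{-4 + R}{3} = - \frac{4}{3} + \frac{R}{3}$)
$G = 0$
$- 51 \left(- 2 j{\left(5,u{\left(5 \right)} \right)} + G\right) = - 51 \left(- 2 \left(- \frac{4}{3} + \frac{1}{3} \cdot 1\right) + 0\right) = - 51 \left(- 2 \left(- \frac{4}{3} + \frac{1}{3}\right) + 0\right) = - 51 \left(\left(-2\right) \left(-1\right) + 0\right) = - 51 \left(2 + 0\right) = \left(-51\right) 2 = -102$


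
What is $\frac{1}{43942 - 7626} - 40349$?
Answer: $- \frac{1465314283}{36316} \approx -40349.0$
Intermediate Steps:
$\frac{1}{43942 - 7626} - 40349 = \frac{1}{36316} - 40349 = - \frac{1465314283}{36316}$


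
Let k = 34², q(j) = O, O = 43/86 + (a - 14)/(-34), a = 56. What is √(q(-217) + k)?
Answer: √1335486/34 ≈ 33.989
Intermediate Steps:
O = -25/34 (O = 43/86 + (56 - 14)/(-34) = 43*(1/86) + 42*(-1/34) = ½ - 21/17 = -25/34 ≈ -0.73529)
q(j) = -25/34
k = 1156
√(q(-217) + k) = √(-25/34 + 1156) = √(39279/34) = √1335486/34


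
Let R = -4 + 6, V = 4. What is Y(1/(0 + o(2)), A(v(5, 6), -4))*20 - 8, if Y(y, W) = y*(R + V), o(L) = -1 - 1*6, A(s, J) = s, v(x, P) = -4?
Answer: -176/7 ≈ -25.143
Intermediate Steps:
o(L) = -7 (o(L) = -1 - 6 = -7)
R = 2
Y(y, W) = 6*y (Y(y, W) = y*(2 + 4) = y*6 = 6*y)
Y(1/(0 + o(2)), A(v(5, 6), -4))*20 - 8 = (6/(0 - 7))*20 - 8 = (6/(-7))*20 - 8 = (6*(-⅐))*20 - 8 = -6/7*20 - 8 = -120/7 - 8 = -176/7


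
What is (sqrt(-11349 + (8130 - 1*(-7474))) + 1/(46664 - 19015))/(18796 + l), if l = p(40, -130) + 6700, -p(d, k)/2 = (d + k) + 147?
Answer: 1/701786918 + sqrt(4255)/25382 ≈ 0.0025699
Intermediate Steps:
p(d, k) = -294 - 2*d - 2*k (p(d, k) = -2*((d + k) + 147) = -2*(147 + d + k) = -294 - 2*d - 2*k)
l = 6586 (l = (-294 - 2*40 - 2*(-130)) + 6700 = (-294 - 80 + 260) + 6700 = -114 + 6700 = 6586)
(sqrt(-11349 + (8130 - 1*(-7474))) + 1/(46664 - 19015))/(18796 + l) = (sqrt(-11349 + (8130 - 1*(-7474))) + 1/(46664 - 19015))/(18796 + 6586) = (sqrt(-11349 + (8130 + 7474)) + 1/27649)/25382 = (sqrt(-11349 + 15604) + 1/27649)*(1/25382) = (sqrt(4255) + 1/27649)*(1/25382) = (1/27649 + sqrt(4255))*(1/25382) = 1/701786918 + sqrt(4255)/25382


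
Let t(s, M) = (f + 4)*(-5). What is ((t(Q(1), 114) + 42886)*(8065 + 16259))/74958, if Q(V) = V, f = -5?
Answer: 173880114/12493 ≈ 13918.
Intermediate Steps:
t(s, M) = 5 (t(s, M) = (-5 + 4)*(-5) = -1*(-5) = 5)
((t(Q(1), 114) + 42886)*(8065 + 16259))/74958 = ((5 + 42886)*(8065 + 16259))/74958 = (42891*24324)*(1/74958) = 1043280684*(1/74958) = 173880114/12493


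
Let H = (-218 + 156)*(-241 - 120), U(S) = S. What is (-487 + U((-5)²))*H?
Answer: -10340484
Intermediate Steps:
H = 22382 (H = -62*(-361) = 22382)
(-487 + U((-5)²))*H = (-487 + (-5)²)*22382 = (-487 + 25)*22382 = -462*22382 = -10340484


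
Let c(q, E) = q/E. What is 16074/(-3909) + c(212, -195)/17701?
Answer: -18494458046/4497558585 ≈ -4.1121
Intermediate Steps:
16074/(-3909) + c(212, -195)/17701 = 16074/(-3909) + (212/(-195))/17701 = 16074*(-1/3909) + (212*(-1/195))*(1/17701) = -5358/1303 - 212/195*1/17701 = -5358/1303 - 212/3451695 = -18494458046/4497558585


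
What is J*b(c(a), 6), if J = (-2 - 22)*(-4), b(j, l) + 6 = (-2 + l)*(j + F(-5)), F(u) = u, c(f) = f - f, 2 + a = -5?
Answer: -2496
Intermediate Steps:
a = -7 (a = -2 - 5 = -7)
c(f) = 0
b(j, l) = -6 + (-5 + j)*(-2 + l) (b(j, l) = -6 + (-2 + l)*(j - 5) = -6 + (-2 + l)*(-5 + j) = -6 + (-5 + j)*(-2 + l))
J = 96 (J = -24*(-4) = 96)
J*b(c(a), 6) = 96*(4 - 5*6 - 2*0 + 0*6) = 96*(4 - 30 + 0 + 0) = 96*(-26) = -2496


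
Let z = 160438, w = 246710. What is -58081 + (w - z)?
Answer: 28191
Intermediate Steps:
-58081 + (w - z) = -58081 + (246710 - 1*160438) = -58081 + (246710 - 160438) = -58081 + 86272 = 28191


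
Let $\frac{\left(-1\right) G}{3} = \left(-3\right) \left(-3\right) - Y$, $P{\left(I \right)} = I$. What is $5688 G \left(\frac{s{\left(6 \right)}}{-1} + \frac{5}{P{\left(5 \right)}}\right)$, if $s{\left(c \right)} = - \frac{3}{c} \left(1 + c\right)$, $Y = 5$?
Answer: $-307152$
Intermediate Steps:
$s{\left(c \right)} = - \frac{3 \left(1 + c\right)}{c}$
$G = -12$ ($G = - 3 \left(\left(-3\right) \left(-3\right) - 5\right) = - 3 \left(9 - 5\right) = \left(-3\right) 4 = -12$)
$5688 G \left(\frac{s{\left(6 \right)}}{-1} + \frac{5}{P{\left(5 \right)}}\right) = 5688 \left(- 12 \left(\frac{-3 - \frac{3}{6}}{-1} + \frac{5}{5}\right)\right) = 5688 \left(- 12 \left(\left(-3 - \frac{1}{2}\right) \left(-1\right) + 5 \cdot \frac{1}{5}\right)\right) = 5688 \left(- 12 \left(\left(-3 - \frac{1}{2}\right) \left(-1\right) + 1\right)\right) = 5688 \left(- 12 \left(\left(- \frac{7}{2}\right) \left(-1\right) + 1\right)\right) = 5688 \left(- 12 \left(\frac{7}{2} + 1\right)\right) = 5688 \left(\left(-12\right) \frac{9}{2}\right) = 5688 \left(-54\right) = -307152$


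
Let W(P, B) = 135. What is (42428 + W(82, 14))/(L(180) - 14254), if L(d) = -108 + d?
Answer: -42563/14182 ≈ -3.0012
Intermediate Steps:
(42428 + W(82, 14))/(L(180) - 14254) = (42428 + 135)/((-108 + 180) - 14254) = 42563/(72 - 14254) = 42563/(-14182) = 42563*(-1/14182) = -42563/14182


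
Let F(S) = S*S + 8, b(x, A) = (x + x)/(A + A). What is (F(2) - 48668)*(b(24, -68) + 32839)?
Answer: -27162552592/17 ≈ -1.5978e+9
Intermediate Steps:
b(x, A) = x/A (b(x, A) = (2*x)/((2*A)) = (2*x)*(1/(2*A)) = x/A)
F(S) = 8 + S² (F(S) = S² + 8 = 8 + S²)
(F(2) - 48668)*(b(24, -68) + 32839) = ((8 + 2²) - 48668)*(24/(-68) + 32839) = ((8 + 4) - 48668)*(24*(-1/68) + 32839) = (12 - 48668)*(-6/17 + 32839) = -48656*558257/17 = -27162552592/17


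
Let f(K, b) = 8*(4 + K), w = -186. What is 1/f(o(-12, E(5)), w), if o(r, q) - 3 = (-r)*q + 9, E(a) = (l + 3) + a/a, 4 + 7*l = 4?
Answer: 1/512 ≈ 0.0019531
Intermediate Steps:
l = 0 (l = -4/7 + (⅐)*4 = -4/7 + 4/7 = 0)
E(a) = 4 (E(a) = (0 + 3) + a/a = 3 + 1 = 4)
o(r, q) = 12 - q*r (o(r, q) = 3 + ((-r)*q + 9) = 3 + (-q*r + 9) = 3 + (9 - q*r) = 12 - q*r)
f(K, b) = 32 + 8*K
1/f(o(-12, E(5)), w) = 1/(32 + 8*(12 - 1*4*(-12))) = 1/(32 + 8*(12 + 48)) = 1/(32 + 8*60) = 1/(32 + 480) = 1/512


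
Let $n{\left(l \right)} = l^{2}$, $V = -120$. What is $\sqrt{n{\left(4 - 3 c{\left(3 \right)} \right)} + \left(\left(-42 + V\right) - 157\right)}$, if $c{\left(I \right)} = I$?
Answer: $7 i \sqrt{6} \approx 17.146 i$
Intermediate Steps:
$\sqrt{n{\left(4 - 3 c{\left(3 \right)} \right)} + \left(\left(-42 + V\right) - 157\right)} = \sqrt{\left(4 - 9\right)^{2} - 319} = \sqrt{\left(-5\right)^{2} - 319} = \sqrt{25 - 319} = \sqrt{-294} = 7 i \sqrt{6}$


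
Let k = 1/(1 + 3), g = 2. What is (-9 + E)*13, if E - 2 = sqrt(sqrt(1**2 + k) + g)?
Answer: -91 + 13*sqrt(8 + 2*sqrt(5))/2 ≈ -68.045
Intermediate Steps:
k = 1/4 ≈ 0.25000
E = 2 + sqrt(2 + sqrt(5)/2) (E = 2 + sqrt(sqrt(1**2 + 1/4) + 2) = 2 + sqrt(sqrt(1 + 1/4) + 2) = 2 + sqrt(sqrt(5/4) + 2) = 2 + sqrt(sqrt(5)/2 + 2) = 2 + sqrt(2 + sqrt(5)/2) ≈ 3.7658)
(-9 + E)*13 = (-9 + (2 + sqrt(8 + 2*sqrt(5))/2))*13 = (-7 + sqrt(8 + 2*sqrt(5))/2)*13 = -91 + 13*sqrt(8 + 2*sqrt(5))/2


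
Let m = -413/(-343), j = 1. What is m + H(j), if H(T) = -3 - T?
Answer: -137/49 ≈ -2.7959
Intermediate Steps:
m = 59/49 (m = -413*(-1/343) = 59/49 ≈ 1.2041)
m + H(j) = 59/49 + (-3 - 1*1) = 59/49 + (-3 - 1) = 59/49 - 4 = -137/49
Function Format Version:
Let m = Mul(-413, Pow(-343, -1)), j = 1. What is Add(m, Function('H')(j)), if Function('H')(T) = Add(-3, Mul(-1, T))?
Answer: Rational(-137, 49) ≈ -2.7959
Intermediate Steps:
m = Rational(59, 49) (m = Mul(-413, Rational(-1, 343)) = Rational(59, 49) ≈ 1.2041)
Add(m, Function('H')(j)) = Add(Rational(59, 49), Add(-3, Mul(-1, 1))) = Add(Rational(59, 49), Add(-3, -1)) = Add(Rational(59, 49), -4) = Rational(-137, 49)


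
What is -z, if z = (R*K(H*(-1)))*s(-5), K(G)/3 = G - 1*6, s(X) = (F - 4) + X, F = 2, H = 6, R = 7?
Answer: -1764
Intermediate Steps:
s(X) = -2 + X (s(X) = (2 - 4) + X = -2 + X)
K(G) = -18 + 3*G (K(G) = 3*(G - 1*6) = 3*(G - 6) = 3*(-6 + G) = -18 + 3*G)
z = 1764 (z = (7*(-18 + 3*(6*(-1))))*(-2 - 5) = (7*(-18 + 3*(-6)))*(-7) = (7*(-18 - 18))*(-7) = (7*(-36))*(-7) = -252*(-7) = 1764)
-z = -1*1764 = -1764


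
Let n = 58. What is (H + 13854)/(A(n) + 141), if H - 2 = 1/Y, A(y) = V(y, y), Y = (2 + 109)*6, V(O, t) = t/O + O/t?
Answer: 9228097/95238 ≈ 96.895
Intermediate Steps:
V(O, t) = O/t + t/O
Y = 666 (Y = 111*6 = 666)
A(y) = 2 (A(y) = y/y + y/y = 1 + 1 = 2)
H = 1333/666 (H = 2 + 1/666 = 1333/666 ≈ 2.0015)
(H + 13854)/(A(n) + 141) = (1333/666 + 13854)/(2 + 141) = (9228097/666)/143 = (9228097/666)*(1/143) = 9228097/95238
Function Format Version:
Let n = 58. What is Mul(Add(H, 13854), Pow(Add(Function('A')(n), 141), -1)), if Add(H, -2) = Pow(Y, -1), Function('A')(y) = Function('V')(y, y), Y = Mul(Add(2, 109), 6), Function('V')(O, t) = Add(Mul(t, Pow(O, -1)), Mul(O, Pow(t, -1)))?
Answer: Rational(9228097, 95238) ≈ 96.895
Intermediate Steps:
Function('V')(O, t) = Add(Mul(O, Pow(t, -1)), Mul(t, Pow(O, -1)))
Y = 666 (Y = Mul(111, 6) = 666)
Function('A')(y) = 2 (Function('A')(y) = Add(Mul(y, Pow(y, -1)), Mul(y, Pow(y, -1))) = Add(1, 1) = 2)
H = Rational(1333, 666) (H = Add(2, Pow(666, -1)) = Add(2, Rational(1, 666)) = Rational(1333, 666) ≈ 2.0015)
Mul(Add(H, 13854), Pow(Add(Function('A')(n), 141), -1)) = Mul(Add(Rational(1333, 666), 13854), Pow(Add(2, 141), -1)) = Mul(Rational(9228097, 666), Pow(143, -1)) = Mul(Rational(9228097, 666), Rational(1, 143)) = Rational(9228097, 95238)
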